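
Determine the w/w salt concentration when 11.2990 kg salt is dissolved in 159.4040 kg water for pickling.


Formula: Conc = salt / (water + salt) * 100
Substituting: Conc = 11.2990 / (159.4040 + 11.2990) * 100
Result: 6.6191 %


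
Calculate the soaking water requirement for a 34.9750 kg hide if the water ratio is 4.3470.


Formula: Water = hide_weight * ratio
Substituting: Water = 34.9750 * 4.3470
Result: 152.0363 kg


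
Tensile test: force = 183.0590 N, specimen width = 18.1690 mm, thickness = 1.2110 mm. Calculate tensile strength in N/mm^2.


Formula: TS = force / (width * thickness)
Substituting: TS = 183.0590 / (18.1690 * 1.2110)
Result: 8.3199 N/mm^2


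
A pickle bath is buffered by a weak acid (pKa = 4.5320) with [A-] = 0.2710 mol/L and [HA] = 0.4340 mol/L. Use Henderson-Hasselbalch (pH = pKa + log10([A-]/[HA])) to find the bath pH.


ratio = [A-] / [HA] = 0.2710 / 0.4340 = 0.6244
log10(ratio) = -0.2045
pH = pKa + log10(ratio) = 4.5320 - 0.2045 = 4.3275


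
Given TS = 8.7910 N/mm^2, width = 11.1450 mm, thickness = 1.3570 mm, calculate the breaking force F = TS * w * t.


Formula: F = TS * w * t
Substituting: F = 8.7910 * 11.1450 * 1.3570
Result: 132.9530 N


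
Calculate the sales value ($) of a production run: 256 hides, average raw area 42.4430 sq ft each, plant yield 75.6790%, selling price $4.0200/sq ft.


Raw_total = N * avg_area = 256 * 42.4430 = 10865.4080 sq ft
Finished = Raw_total * yield / 100 = 10865.4080 * 75.6790 / 100 = 8222.8321 sq ft
Value = Finished * price = 8222.8321 * 4.0200 = 33055.7851 $


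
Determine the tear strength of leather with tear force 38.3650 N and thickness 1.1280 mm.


Formula: Tear strength = force / thickness
Substituting: Tear strength = 38.3650 / 1.1280
Result: 34.0115 N/mm


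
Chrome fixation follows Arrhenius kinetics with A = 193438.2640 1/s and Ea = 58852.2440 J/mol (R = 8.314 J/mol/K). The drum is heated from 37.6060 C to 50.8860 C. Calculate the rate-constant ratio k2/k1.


T1 = 37.6060 + 273.15 = 310.7560 K; T2 = 50.8860 + 273.15 = 324.0360 K
k1 = A * exp(-Ea/(R*T1)) = 193438.2640 * exp(-58852.2440/(8.314*310.7560)) = 2.4761e-05 1/s
k2 = A * exp(-Ea/(R*T2)) = 193438.2640 * exp(-58852.2440/(8.314*324.0360)) = 6.2981e-05 1/s
k2/k1 = 6.2981e-05 / 2.4761e-05 = 2.5435


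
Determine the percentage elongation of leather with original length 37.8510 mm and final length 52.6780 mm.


Formula: Elongation = (Lf - L0) / L0 * 100
Substituting: Elongation = (52.6780 - 37.8510) / 37.8510 * 100
Result: 39.1720 %


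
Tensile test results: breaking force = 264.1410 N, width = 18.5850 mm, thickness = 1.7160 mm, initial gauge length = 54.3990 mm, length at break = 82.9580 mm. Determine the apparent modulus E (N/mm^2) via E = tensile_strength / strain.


TS = F / (w * t) = 264.1410 / (18.5850 * 1.7160) = 8.2824 N/mm^2
strain = (Lf - L0) / L0 = (82.9580 - 54.3990) / 54.3990 = 0.5250
E = TS / strain = 8.2824 / 0.5250 = 15.7763 N/mm^2


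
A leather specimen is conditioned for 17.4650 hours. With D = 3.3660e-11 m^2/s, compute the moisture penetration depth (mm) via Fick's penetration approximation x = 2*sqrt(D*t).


t = 17.4650 hr * 3600 = 62874.0000 s
D * t = 3.3660e-11 * 62874.0000 = 2.1163e-06
x = 2 * sqrt(D*t) = 2 * sqrt(2.1163e-06) = 0.00290953 m = 2.9095 mm


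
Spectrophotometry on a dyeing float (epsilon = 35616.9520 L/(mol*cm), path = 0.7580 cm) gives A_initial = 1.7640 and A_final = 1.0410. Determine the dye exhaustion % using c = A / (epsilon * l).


c_initial = A_i / (epsilon * l) = 1.7640 / (35616.9520 * 0.7580) = 6.5339e-05 mol/L
c_final = A_f / (epsilon * l) = 1.0410 / (35616.9520 * 0.7580) = 3.8559e-05 mol/L
Exhaustion = (c_initial - c_final) / c_initial * 100 = (6.5339e-05 - 3.8559e-05) / 6.5339e-05 * 100 = 40.9864 %


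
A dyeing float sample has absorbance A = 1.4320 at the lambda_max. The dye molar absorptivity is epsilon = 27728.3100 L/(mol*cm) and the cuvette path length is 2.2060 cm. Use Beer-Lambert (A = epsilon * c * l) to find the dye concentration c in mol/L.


Formula: c = A / (epsilon * l)
Substituting: c = 1.4320 / (27728.3100 * 2.2060)
Result: 2.3411e-05 mol/L


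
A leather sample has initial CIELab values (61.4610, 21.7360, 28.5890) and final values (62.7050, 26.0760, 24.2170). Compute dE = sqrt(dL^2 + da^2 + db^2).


dL = 1.2440, da = 4.3400, db = -4.3720
dE = sqrt(1.2440^2 + 4.3400^2 + (-4.3720)^2) = 6.2847


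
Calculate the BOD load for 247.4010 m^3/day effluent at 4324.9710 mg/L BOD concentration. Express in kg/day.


Formula: BOD_load = volume * conc / 1000
Substituting: BOD_load = 247.4010 * 4324.9710 / 1000
Result: 1070.0022 kg/day


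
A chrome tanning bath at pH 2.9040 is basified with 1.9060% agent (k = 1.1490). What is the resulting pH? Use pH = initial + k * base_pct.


Formula: pH_final = pH_initial + k * base_pct
Substituting: pH_final = 2.9040 + 1.1490 * 1.9060
Result: 5.0940


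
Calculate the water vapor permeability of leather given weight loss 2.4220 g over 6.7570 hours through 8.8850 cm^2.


Formula: WVP = loss / (area * time)
Substituting: WVP = 2.4220 / (8.8850 * 6.7570)
Result: 0.0403425 g/(cm^2*hr)


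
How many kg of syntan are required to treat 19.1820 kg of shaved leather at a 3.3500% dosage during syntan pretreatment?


Formula: Syntan = substrate * pct / 100
Substituting: Syntan = 19.1820 * 3.3500 / 100
Result: 0.6426 kg


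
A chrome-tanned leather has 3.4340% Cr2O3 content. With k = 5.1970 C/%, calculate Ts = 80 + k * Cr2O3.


Formula: Ts = 80 + k * Cr2O3
Substituting: Ts = 80 + 5.1970 * 3.4340
Result: 97.8465 C


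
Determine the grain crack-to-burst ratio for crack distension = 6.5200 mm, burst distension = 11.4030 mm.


Formula: Ratio = crack / burst
Substituting: Ratio = 6.5200 / 11.4030
Result: 0.5718


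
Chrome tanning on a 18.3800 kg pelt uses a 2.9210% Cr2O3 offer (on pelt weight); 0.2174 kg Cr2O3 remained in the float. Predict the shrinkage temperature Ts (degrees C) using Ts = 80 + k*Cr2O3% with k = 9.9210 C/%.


Offered = pelt * offer_pct / 100 = 18.3800 * 2.9210 / 100 = 0.5369 kg
Uptake = offered - residual = 0.5369 - 0.2174 = 0.3195 kg
Cr2O3% on pelt = uptake / pelt * 100 = 0.3195 / 18.3800 * 100 = 1.7382 %
Ts = 80 + k * Cr2O3% = 80 + 9.9210 * 1.7382 = 97.2446 C


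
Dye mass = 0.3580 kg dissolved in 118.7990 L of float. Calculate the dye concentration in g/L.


Formula: Conc = dye_mass(kg) / volume(L) * 1000
Substituting: Conc = 0.3580 / 118.7990 * 1000
Result: 3.0135 g/L


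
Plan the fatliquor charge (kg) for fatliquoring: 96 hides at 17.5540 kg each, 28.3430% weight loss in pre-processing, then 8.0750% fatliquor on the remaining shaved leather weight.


Total_raw = N * avg_wt = 96 * 17.5540 = 1685.1840 kg
Substrate = Total_raw * (1 - loss/100) = 1685.1840 * (1 - 28.3430/100) = 1207.5523 kg
Fat = Substrate * pct / 100 = 1207.5523 * 8.0750 / 100 = 97.5098 kg


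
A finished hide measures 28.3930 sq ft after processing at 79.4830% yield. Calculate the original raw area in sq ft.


Formula: raw = finished * 100 / yield
Substituting: raw = 28.3930 * 100 / 79.4830
Result: 35.7221 sq ft


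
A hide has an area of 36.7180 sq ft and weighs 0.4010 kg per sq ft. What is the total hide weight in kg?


Formula: Weight = area * weight_per_sqft
Substituting: Weight = 36.7180 * 0.4010
Result: 14.7239 kg


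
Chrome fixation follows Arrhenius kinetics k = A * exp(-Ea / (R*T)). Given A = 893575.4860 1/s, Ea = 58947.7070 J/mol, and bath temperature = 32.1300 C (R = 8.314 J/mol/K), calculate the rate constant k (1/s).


T_K = T_C + 273.15 = 32.1300 + 273.15 = 305.2800 K
exponent = -Ea / (R * T_K) = -58947.7070 / (8.314 * 305.2800) = -23.2252
k = A * exp(exponent) = 893575.4860 * exp(-23.2252) = 7.3211e-05 1/s


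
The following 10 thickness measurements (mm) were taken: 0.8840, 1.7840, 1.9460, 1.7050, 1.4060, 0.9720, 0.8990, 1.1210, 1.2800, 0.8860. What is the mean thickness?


Formula: Average = sum / n
Substituting: Average = 12.8830 / 10
Result: 1.2883 mm


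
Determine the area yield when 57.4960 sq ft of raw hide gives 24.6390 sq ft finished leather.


Formula: Yield = finished / raw * 100
Substituting: Yield = 24.6390 / 57.4960 * 100
Result: 42.8534 %


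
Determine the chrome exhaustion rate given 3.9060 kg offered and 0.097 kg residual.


Formula: Uptake = (offered - residual) / offered * 100
Substituting: Uptake = (3.9060 - 0.097) / 3.9060 * 100
Result: 97.5166 %


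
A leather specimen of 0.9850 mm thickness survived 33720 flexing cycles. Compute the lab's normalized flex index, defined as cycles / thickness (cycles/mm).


Formula: Index = cycles / thickness
Substituting: Index = 33720 / 0.9850
Result: 34233.5025 cycles/mm


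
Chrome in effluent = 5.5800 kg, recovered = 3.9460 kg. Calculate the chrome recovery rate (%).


Formula: Recovery = recovered / input * 100
Substituting: Recovery = 3.9460 / 5.5800 * 100
Result: 70.7168 %


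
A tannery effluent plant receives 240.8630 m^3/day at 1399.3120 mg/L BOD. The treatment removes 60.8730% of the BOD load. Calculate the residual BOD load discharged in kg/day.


Load_in = volume * conc / 1000 = 240.8630 * 1399.3120 / 1000 = 337.0425 kg/day
Removed = Load_in * eff / 100 = 337.0425 * 60.8730 / 100 = 205.1679 kg/day
Load_out = Load_in - Removed = 337.0425 - 205.1679 = 131.8746 kg/day


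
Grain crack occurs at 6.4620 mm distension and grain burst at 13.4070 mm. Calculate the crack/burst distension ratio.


Formula: Ratio = crack / burst
Substituting: Ratio = 6.4620 / 13.4070
Result: 0.4820


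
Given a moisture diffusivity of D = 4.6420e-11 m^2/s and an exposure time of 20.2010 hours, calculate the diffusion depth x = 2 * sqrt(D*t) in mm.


t = 20.2010 hr * 3600 = 72723.6000 s
D * t = 4.6420e-11 * 72723.6000 = 3.3758e-06
x = 2 * sqrt(D*t) = 2 * sqrt(3.3758e-06) = 0.00367469 m = 3.6747 mm


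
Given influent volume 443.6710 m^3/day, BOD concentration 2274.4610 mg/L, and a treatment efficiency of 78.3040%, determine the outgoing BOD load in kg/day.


Load_in = volume * conc / 1000 = 443.6710 * 2274.4610 / 1000 = 1009.1124 kg/day
Removed = Load_in * eff / 100 = 1009.1124 * 78.3040 / 100 = 790.1754 kg/day
Load_out = Load_in - Removed = 1009.1124 - 790.1754 = 218.9370 kg/day


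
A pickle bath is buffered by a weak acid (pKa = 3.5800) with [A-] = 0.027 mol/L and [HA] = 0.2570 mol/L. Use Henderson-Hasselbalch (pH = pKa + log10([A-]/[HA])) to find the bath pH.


ratio = [A-] / [HA] = 0.027 / 0.2570 = 0.1051
log10(ratio) = -0.9786
pH = pKa + log10(ratio) = 3.5800 - 0.9786 = 2.6014


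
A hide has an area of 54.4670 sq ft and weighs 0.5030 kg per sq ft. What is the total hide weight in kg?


Formula: Weight = area * weight_per_sqft
Substituting: Weight = 54.4670 * 0.5030
Result: 27.3969 kg


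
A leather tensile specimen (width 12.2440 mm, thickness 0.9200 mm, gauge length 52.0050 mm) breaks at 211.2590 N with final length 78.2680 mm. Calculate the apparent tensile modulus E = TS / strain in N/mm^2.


TS = F / (w * t) = 211.2590 / (12.2440 * 0.9200) = 18.7544 N/mm^2
strain = (Lf - L0) / L0 = (78.2680 - 52.0050) / 52.0050 = 0.5050
E = TS / strain = 18.7544 / 0.5050 = 37.1368 N/mm^2


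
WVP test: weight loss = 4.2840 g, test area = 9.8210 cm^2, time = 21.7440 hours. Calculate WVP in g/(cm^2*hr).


Formula: WVP = loss / (area * time)
Substituting: WVP = 4.2840 / (9.8210 * 21.7440)
Result: 0.0200611 g/(cm^2*hr)


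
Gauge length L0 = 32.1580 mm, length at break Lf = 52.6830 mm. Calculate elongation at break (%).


Formula: Elongation = (Lf - L0) / L0 * 100
Substituting: Elongation = (52.6830 - 32.1580) / 32.1580 * 100
Result: 63.8255 %


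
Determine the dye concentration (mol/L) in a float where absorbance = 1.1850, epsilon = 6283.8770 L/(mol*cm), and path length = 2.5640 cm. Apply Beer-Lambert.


Formula: c = A / (epsilon * l)
Substituting: c = 1.1850 / (6283.8770 * 2.5640)
Result: 7.3548e-05 mol/L


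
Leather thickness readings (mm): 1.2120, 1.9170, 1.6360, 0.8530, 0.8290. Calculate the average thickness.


Formula: Average = sum / n
Substituting: Average = 6.4470 / 5
Result: 1.2894 mm


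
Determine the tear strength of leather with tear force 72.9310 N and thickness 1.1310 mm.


Formula: Tear strength = force / thickness
Substituting: Tear strength = 72.9310 / 1.1310
Result: 64.4836 N/mm


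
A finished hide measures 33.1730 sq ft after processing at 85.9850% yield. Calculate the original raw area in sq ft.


Formula: raw = finished * 100 / yield
Substituting: raw = 33.1730 * 100 / 85.9850
Result: 38.5800 sq ft


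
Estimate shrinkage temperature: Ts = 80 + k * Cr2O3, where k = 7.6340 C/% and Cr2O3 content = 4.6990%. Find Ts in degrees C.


Formula: Ts = 80 + k * Cr2O3
Substituting: Ts = 80 + 7.6340 * 4.6990
Result: 115.8722 C


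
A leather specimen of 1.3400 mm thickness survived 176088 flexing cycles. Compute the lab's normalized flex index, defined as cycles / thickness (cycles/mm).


Formula: Index = cycles / thickness
Substituting: Index = 176088 / 1.3400
Result: 131408.9552 cycles/mm


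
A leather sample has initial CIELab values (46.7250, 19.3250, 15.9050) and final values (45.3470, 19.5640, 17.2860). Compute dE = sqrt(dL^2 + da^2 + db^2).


dL = -1.3780, da = 0.2390, db = 1.3810
dE = sqrt((-1.3780)^2 + 0.2390^2 + 1.3810^2) = 1.9655


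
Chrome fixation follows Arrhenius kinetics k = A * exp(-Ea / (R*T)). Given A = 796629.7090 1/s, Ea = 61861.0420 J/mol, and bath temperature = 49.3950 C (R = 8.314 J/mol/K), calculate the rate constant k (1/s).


T_K = T_C + 273.15 = 49.3950 + 273.15 = 322.5450 K
exponent = -Ea / (R * T_K) = -61861.0420 / (8.314 * 322.5450) = -23.0684
k = A * exp(exponent) = 796629.7090 * exp(-23.0684) = 7.6347e-05 1/s


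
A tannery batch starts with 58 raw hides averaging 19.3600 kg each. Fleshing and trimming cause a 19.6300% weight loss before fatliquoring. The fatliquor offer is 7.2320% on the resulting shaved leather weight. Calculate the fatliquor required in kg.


Total_raw = N * avg_wt = 58 * 19.3600 = 1122.8800 kg
Substrate = Total_raw * (1 - loss/100) = 1122.8800 * (1 - 19.6300/100) = 902.4587 kg
Fat = Substrate * pct / 100 = 902.4587 * 7.2320 / 100 = 65.2658 kg


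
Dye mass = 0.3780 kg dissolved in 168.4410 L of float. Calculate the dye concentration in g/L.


Formula: Conc = dye_mass(kg) / volume(L) * 1000
Substituting: Conc = 0.3780 / 168.4410 * 1000
Result: 2.2441 g/L


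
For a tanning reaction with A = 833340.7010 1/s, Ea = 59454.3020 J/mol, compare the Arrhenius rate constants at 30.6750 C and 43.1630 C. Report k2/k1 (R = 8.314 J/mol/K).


T1 = 30.6750 + 273.15 = 303.8250 K; T2 = 43.1630 + 273.15 = 316.3130 K
k1 = A * exp(-Ea/(R*T1)) = 833340.7010 * exp(-59454.3020/(8.314*303.8250)) = 4.9988e-05 1/s
k2 = A * exp(-Ea/(R*T2)) = 833340.7010 * exp(-59454.3020/(8.314*316.3130)) = 1.2660e-04 1/s
k2/k1 = 1.2660e-04 / 4.9988e-05 = 2.5326


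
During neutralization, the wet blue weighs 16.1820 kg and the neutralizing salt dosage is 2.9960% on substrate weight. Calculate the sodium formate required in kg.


Formula: Neutralizer = substrate * pct / 100
Substituting: Neutralizer = 16.1820 * 2.9960 / 100
Result: 0.4848 kg


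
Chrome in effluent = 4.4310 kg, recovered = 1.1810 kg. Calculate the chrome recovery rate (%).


Formula: Recovery = recovered / input * 100
Substituting: Recovery = 1.1810 / 4.4310 * 100
Result: 26.6531 %


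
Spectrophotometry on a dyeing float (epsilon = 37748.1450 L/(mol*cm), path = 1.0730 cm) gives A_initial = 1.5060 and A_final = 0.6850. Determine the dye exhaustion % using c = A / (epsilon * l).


c_initial = A_i / (epsilon * l) = 1.5060 / (37748.1450 * 1.0730) = 3.7182e-05 mol/L
c_final = A_f / (epsilon * l) = 0.6850 / (37748.1450 * 1.0730) = 1.6912e-05 mol/L
Exhaustion = (c_initial - c_final) / c_initial * 100 = (3.7182e-05 - 1.6912e-05) / 3.7182e-05 * 100 = 54.5153 %


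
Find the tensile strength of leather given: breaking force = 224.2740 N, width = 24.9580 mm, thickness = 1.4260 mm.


Formula: TS = force / (width * thickness)
Substituting: TS = 224.2740 / (24.9580 * 1.4260)
Result: 6.3016 N/mm^2


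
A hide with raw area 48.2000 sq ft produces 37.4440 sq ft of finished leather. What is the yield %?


Formula: Yield = finished / raw * 100
Substituting: Yield = 37.4440 / 48.2000 * 100
Result: 77.6846 %


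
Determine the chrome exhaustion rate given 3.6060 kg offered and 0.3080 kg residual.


Formula: Uptake = (offered - residual) / offered * 100
Substituting: Uptake = (3.6060 - 0.3080) / 3.6060 * 100
Result: 91.4587 %


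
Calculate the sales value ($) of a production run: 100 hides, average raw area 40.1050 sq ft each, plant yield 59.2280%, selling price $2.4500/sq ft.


Raw_total = N * avg_area = 100 * 40.1050 = 4010.5000 sq ft
Finished = Raw_total * yield / 100 = 4010.5000 * 59.2280 / 100 = 2375.3389 sq ft
Value = Finished * price = 2375.3389 * 2.4500 = 5819.5804 $


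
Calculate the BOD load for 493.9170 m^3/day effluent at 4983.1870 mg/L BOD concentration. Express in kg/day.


Formula: BOD_load = volume * conc / 1000
Substituting: BOD_load = 493.9170 * 4983.1870 / 1000
Result: 2461.2808 kg/day


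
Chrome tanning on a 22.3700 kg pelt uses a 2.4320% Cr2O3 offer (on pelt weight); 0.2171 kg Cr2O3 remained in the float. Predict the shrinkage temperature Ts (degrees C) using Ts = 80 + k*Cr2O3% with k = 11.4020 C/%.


Offered = pelt * offer_pct / 100 = 22.3700 * 2.4320 / 100 = 0.5440 kg
Uptake = offered - residual = 0.5440 - 0.2171 = 0.3269 kg
Cr2O3% on pelt = uptake / pelt * 100 = 0.3269 / 22.3700 * 100 = 1.4615 %
Ts = 80 + k * Cr2O3% = 80 + 11.4020 * 1.4615 = 96.6641 C


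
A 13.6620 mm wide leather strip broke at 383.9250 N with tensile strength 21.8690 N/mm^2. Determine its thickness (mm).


Formula: t = F / (TS * w)
Substituting: t = 383.9250 / (21.8690 * 13.6620)
Result: 1.2850 mm


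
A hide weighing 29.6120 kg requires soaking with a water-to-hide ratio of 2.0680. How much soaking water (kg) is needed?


Formula: Water = hide_weight * ratio
Substituting: Water = 29.6120 * 2.0680
Result: 61.2376 kg


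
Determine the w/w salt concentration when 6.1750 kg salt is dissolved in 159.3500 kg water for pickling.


Formula: Conc = salt / (water + salt) * 100
Substituting: Conc = 6.1750 / (159.3500 + 6.1750) * 100
Result: 3.7306 %


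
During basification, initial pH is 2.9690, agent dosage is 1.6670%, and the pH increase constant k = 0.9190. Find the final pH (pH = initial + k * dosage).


Formula: pH_final = pH_initial + k * base_pct
Substituting: pH_final = 2.9690 + 0.9190 * 1.6670
Result: 4.5010


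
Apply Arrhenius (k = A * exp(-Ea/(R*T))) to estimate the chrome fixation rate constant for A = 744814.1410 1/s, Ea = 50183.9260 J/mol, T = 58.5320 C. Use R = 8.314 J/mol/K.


T_K = T_C + 273.15 = 58.5320 + 273.15 = 331.6820 K
exponent = -Ea / (R * T_K) = -50183.9260 / (8.314 * 331.6820) = -18.1984
k = A * exp(exponent) = 744814.1410 * exp(-18.1984) = 0.00930234 1/s


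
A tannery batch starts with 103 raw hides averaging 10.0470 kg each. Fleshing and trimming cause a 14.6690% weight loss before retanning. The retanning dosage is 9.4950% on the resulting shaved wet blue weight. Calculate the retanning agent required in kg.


Total_raw = N * avg_wt = 103 * 10.0470 = 1034.8410 kg
Substrate = Total_raw * (1 - loss/100) = 1034.8410 * (1 - 14.6690/100) = 883.0402 kg
Retan = Substrate * pct / 100 = 883.0402 * 9.4950 / 100 = 83.8447 kg


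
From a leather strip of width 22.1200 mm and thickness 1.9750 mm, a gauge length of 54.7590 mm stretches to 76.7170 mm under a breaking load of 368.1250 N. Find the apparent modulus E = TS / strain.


TS = F / (w * t) = 368.1250 / (22.1200 * 1.9750) = 8.4264 N/mm^2
strain = (Lf - L0) / L0 = (76.7170 - 54.7590) / 54.7590 = 0.4010
E = TS / strain = 8.4264 / 0.4010 = 21.0139 N/mm^2


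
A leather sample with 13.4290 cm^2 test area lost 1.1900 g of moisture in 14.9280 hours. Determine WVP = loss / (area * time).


Formula: WVP = loss / (area * time)
Substituting: WVP = 1.1900 / (13.4290 * 14.9280)
Result: 0.00593611 g/(cm^2*hr)


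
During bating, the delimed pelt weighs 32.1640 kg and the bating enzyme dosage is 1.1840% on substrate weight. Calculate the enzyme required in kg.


Formula: Enzyme = substrate * pct / 100
Substituting: Enzyme = 32.1640 * 1.1840 / 100
Result: 0.3808 kg


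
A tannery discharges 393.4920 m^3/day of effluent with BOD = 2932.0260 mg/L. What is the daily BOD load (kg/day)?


Formula: BOD_load = volume * conc / 1000
Substituting: BOD_load = 393.4920 * 2932.0260 / 1000
Result: 1153.7288 kg/day


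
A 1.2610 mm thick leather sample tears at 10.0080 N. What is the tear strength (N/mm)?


Formula: Tear strength = force / thickness
Substituting: Tear strength = 10.0080 / 1.2610
Result: 7.9366 N/mm


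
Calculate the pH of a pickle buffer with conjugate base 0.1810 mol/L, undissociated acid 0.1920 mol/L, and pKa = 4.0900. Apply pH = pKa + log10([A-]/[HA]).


ratio = [A-] / [HA] = 0.1810 / 0.1920 = 0.9427
log10(ratio) = -0.0256227
pH = pKa + log10(ratio) = 4.0900 - 0.0256227 = 4.0644


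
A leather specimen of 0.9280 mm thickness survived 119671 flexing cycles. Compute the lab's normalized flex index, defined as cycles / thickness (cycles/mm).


Formula: Index = cycles / thickness
Substituting: Index = 119671 / 0.9280
Result: 128955.8190 cycles/mm


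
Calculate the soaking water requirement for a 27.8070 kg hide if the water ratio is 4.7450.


Formula: Water = hide_weight * ratio
Substituting: Water = 27.8070 * 4.7450
Result: 131.9442 kg


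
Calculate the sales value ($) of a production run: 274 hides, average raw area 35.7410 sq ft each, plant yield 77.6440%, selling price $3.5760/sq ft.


Raw_total = N * avg_area = 274 * 35.7410 = 9793.0340 sq ft
Finished = Raw_total * yield / 100 = 9793.0340 * 77.6440 / 100 = 7603.7033 sq ft
Value = Finished * price = 7603.7033 * 3.5760 = 27190.8431 $


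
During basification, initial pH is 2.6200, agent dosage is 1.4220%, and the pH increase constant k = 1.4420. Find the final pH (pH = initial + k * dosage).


Formula: pH_final = pH_initial + k * base_pct
Substituting: pH_final = 2.6200 + 1.4420 * 1.4220
Result: 4.6705


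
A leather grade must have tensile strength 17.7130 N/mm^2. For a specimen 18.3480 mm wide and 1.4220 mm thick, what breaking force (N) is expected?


Formula: F = TS * w * t
Substituting: F = 17.7130 * 18.3480 * 1.4220
Result: 462.1473 N


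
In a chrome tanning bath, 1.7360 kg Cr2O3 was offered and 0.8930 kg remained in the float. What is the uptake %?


Formula: Uptake = (offered - residual) / offered * 100
Substituting: Uptake = (1.7360 - 0.8930) / 1.7360 * 100
Result: 48.5599 %


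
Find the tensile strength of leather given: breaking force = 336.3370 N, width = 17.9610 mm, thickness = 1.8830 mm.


Formula: TS = force / (width * thickness)
Substituting: TS = 336.3370 / (17.9610 * 1.8830)
Result: 9.9447 N/mm^2


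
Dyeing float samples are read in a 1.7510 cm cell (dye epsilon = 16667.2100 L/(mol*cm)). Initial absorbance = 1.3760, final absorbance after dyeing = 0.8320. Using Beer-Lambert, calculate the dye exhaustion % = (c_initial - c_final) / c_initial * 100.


c_initial = A_i / (epsilon * l) = 1.3760 / (16667.2100 * 1.7510) = 4.7149e-05 mol/L
c_final = A_f / (epsilon * l) = 0.8320 / (16667.2100 * 1.7510) = 2.8508e-05 mol/L
Exhaustion = (c_initial - c_final) / c_initial * 100 = (4.7149e-05 - 2.8508e-05) / 4.7149e-05 * 100 = 39.5349 %


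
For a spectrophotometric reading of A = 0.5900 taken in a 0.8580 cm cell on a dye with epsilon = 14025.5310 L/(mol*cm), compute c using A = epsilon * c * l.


Formula: c = A / (epsilon * l)
Substituting: c = 0.5900 / (14025.5310 * 0.8580)
Result: 4.9028e-05 mol/L


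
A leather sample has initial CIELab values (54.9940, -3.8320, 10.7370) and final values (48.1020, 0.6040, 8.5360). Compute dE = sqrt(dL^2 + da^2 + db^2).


dL = -6.8920, da = 4.4360, db = -2.2010
dE = sqrt((-6.8920)^2 + 4.4360^2 + (-2.2010)^2) = 8.4866


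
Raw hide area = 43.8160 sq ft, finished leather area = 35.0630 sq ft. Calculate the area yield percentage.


Formula: Yield = finished / raw * 100
Substituting: Yield = 35.0630 / 43.8160 * 100
Result: 80.0233 %


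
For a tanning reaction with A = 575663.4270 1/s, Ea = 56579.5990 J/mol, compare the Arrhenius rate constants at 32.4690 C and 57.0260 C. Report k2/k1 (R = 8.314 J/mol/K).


T1 = 32.4690 + 273.15 = 305.6190 K; T2 = 57.0260 + 273.15 = 330.1760 K
k1 = A * exp(-Ea/(R*T1)) = 575663.4270 * exp(-56579.5990/(8.314*305.6190)) = 1.2290e-04 1/s
k2 = A * exp(-Ea/(R*T2)) = 575663.4270 * exp(-56579.5990/(8.314*330.1760)) = 6.4390e-04 1/s
k2/k1 = 6.4390e-04 / 1.2290e-04 = 5.2391


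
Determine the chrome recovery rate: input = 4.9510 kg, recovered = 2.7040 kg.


Formula: Recovery = recovered / input * 100
Substituting: Recovery = 2.7040 / 4.9510 * 100
Result: 54.6152 %


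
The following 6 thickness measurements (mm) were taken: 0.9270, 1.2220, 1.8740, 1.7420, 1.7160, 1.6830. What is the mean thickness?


Formula: Average = sum / n
Substituting: Average = 9.1640 / 6
Result: 1.5273 mm


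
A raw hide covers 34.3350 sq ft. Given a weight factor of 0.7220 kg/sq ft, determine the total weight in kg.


Formula: Weight = area * weight_per_sqft
Substituting: Weight = 34.3350 * 0.7220
Result: 24.7899 kg


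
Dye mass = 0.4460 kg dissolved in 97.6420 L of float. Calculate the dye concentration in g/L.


Formula: Conc = dye_mass(kg) / volume(L) * 1000
Substituting: Conc = 0.4460 / 97.6420 * 1000
Result: 4.5677 g/L


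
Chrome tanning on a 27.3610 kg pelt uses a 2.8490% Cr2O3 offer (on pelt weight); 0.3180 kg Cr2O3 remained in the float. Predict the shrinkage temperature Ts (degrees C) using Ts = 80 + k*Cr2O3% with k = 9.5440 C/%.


Offered = pelt * offer_pct / 100 = 27.3610 * 2.8490 / 100 = 0.7795 kg
Uptake = offered - residual = 0.7795 - 0.3180 = 0.4615 kg
Cr2O3% on pelt = uptake / pelt * 100 = 0.4615 / 27.3610 * 100 = 1.6868 %
Ts = 80 + k * Cr2O3% = 80 + 9.5440 * 1.6868 = 96.0985 C


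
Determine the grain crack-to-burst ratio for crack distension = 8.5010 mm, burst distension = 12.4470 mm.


Formula: Ratio = crack / burst
Substituting: Ratio = 8.5010 / 12.4470
Result: 0.6830


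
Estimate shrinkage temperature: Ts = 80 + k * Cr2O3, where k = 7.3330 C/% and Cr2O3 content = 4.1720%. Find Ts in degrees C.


Formula: Ts = 80 + k * Cr2O3
Substituting: Ts = 80 + 7.3330 * 4.1720
Result: 110.5933 C


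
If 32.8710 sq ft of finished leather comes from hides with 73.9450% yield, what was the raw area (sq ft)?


Formula: raw = finished * 100 / yield
Substituting: raw = 32.8710 * 100 / 73.9450
Result: 44.4533 sq ft


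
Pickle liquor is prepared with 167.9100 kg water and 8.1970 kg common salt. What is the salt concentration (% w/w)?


Formula: Conc = salt / (water + salt) * 100
Substituting: Conc = 8.1970 / (167.9100 + 8.1970) * 100
Result: 4.6546 %


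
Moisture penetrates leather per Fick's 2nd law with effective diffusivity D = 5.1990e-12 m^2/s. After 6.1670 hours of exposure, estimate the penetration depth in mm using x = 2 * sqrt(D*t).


t = 6.1670 hr * 3600 = 22201.2000 s
D * t = 5.1990e-12 * 22201.2000 = 1.1542e-07
x = 2 * sqrt(D*t) = 2 * sqrt(1.1542e-07) = 6.7948e-04 m = 0.6795 mm


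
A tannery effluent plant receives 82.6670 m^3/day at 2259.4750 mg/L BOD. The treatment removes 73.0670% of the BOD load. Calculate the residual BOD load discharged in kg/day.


Load_in = volume * conc / 1000 = 82.6670 * 2259.4750 / 1000 = 186.7840 kg/day
Removed = Load_in * eff / 100 = 186.7840 * 73.0670 / 100 = 136.4775 kg/day
Load_out = Load_in - Removed = 186.7840 - 136.4775 = 50.3065 kg/day


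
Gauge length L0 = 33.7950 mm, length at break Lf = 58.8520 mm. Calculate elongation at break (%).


Formula: Elongation = (Lf - L0) / L0 * 100
Substituting: Elongation = (58.8520 - 33.7950) / 33.7950 * 100
Result: 74.1441 %


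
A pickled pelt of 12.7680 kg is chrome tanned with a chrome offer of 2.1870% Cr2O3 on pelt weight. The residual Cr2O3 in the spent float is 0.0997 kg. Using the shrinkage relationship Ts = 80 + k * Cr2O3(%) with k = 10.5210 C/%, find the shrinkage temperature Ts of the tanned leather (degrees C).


Offered = pelt * offer_pct / 100 = 12.7680 * 2.1870 / 100 = 0.2792 kg
Uptake = offered - residual = 0.2792 - 0.0997 = 0.1795 kg
Cr2O3% on pelt = uptake / pelt * 100 = 0.1795 / 12.7680 * 100 = 1.4061 %
Ts = 80 + k * Cr2O3% = 80 + 10.5210 * 1.4061 = 94.7940 C


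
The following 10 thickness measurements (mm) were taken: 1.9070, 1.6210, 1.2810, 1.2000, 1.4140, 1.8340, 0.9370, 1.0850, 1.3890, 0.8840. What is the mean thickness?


Formula: Average = sum / n
Substituting: Average = 13.5520 / 10
Result: 1.3552 mm


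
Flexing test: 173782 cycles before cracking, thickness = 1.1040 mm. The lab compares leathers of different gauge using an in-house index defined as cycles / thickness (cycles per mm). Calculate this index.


Formula: Index = cycles / thickness
Substituting: Index = 173782 / 1.1040
Result: 157411.2319 cycles/mm


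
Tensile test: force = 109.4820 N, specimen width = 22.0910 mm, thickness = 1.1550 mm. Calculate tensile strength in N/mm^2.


Formula: TS = force / (width * thickness)
Substituting: TS = 109.4820 / (22.0910 * 1.1550)
Result: 4.2909 N/mm^2


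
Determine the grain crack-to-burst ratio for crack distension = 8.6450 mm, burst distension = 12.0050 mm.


Formula: Ratio = crack / burst
Substituting: Ratio = 8.6450 / 12.0050
Result: 0.7201


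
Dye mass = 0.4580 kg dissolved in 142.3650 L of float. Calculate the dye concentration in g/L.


Formula: Conc = dye_mass(kg) / volume(L) * 1000
Substituting: Conc = 0.4580 / 142.3650 * 1000
Result: 3.2171 g/L


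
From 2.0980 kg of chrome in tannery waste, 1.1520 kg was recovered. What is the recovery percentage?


Formula: Recovery = recovered / input * 100
Substituting: Recovery = 1.1520 / 2.0980 * 100
Result: 54.9094 %


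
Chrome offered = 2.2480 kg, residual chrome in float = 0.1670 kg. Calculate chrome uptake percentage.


Formula: Uptake = (offered - residual) / offered * 100
Substituting: Uptake = (2.2480 - 0.1670) / 2.2480 * 100
Result: 92.5712 %


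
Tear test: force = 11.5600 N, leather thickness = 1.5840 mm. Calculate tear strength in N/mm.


Formula: Tear strength = force / thickness
Substituting: Tear strength = 11.5600 / 1.5840
Result: 7.2980 N/mm


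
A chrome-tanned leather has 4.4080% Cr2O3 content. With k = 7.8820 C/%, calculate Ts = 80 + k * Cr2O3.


Formula: Ts = 80 + k * Cr2O3
Substituting: Ts = 80 + 7.8820 * 4.4080
Result: 114.7439 C


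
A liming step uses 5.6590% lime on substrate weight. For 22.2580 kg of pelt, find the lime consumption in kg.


Formula: Lime = substrate * pct / 100
Substituting: Lime = 22.2580 * 5.6590 / 100
Result: 1.2596 kg


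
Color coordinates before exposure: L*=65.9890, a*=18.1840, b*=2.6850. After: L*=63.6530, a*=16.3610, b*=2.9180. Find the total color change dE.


dL = -2.3360, da = -1.8230, db = 0.2330
dE = sqrt((-2.3360)^2 + (-1.8230)^2 + 0.2330^2) = 2.9723


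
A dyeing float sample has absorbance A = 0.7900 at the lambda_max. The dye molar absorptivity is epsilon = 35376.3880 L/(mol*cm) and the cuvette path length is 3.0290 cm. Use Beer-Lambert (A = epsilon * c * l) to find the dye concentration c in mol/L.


Formula: c = A / (epsilon * l)
Substituting: c = 0.7900 / (35376.3880 * 3.0290)
Result: 7.3725e-06 mol/L


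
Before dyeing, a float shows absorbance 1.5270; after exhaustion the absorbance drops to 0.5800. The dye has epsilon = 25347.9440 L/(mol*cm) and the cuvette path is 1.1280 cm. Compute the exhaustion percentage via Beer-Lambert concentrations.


c_initial = A_i / (epsilon * l) = 1.5270 / (25347.9440 * 1.1280) = 5.3406e-05 mol/L
c_final = A_f / (epsilon * l) = 0.5800 / (25347.9440 * 1.1280) = 2.0285e-05 mol/L
Exhaustion = (c_initial - c_final) / c_initial * 100 = (5.3406e-05 - 2.0285e-05) / 5.3406e-05 * 100 = 62.0170 %


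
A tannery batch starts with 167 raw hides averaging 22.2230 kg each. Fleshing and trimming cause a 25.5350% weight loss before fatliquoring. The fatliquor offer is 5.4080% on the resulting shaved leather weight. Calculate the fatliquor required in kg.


Total_raw = N * avg_wt = 167 * 22.2230 = 3711.2410 kg
Substrate = Total_raw * (1 - loss/100) = 3711.2410 * (1 - 25.5350/100) = 2763.5756 kg
Fat = Substrate * pct / 100 = 2763.5756 * 5.4080 / 100 = 149.4542 kg


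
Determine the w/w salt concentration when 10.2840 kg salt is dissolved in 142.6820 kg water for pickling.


Formula: Conc = salt / (water + salt) * 100
Substituting: Conc = 10.2840 / (142.6820 + 10.2840) * 100
Result: 6.7231 %


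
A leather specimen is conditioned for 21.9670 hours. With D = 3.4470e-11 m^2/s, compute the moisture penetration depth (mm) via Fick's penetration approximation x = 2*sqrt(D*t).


t = 21.9670 hr * 3600 = 79081.2000 s
D * t = 3.4470e-11 * 79081.2000 = 2.7259e-06
x = 2 * sqrt(D*t) = 2 * sqrt(2.7259e-06) = 0.00330208 m = 3.3021 mm


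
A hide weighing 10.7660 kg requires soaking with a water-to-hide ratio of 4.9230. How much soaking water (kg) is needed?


Formula: Water = hide_weight * ratio
Substituting: Water = 10.7660 * 4.9230
Result: 53.0010 kg


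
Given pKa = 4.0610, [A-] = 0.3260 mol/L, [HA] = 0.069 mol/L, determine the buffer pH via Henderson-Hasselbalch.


ratio = [A-] / [HA] = 0.3260 / 0.069 = 4.7246
log10(ratio) = 0.6744
pH = pKa + log10(ratio) = 4.0610 + 0.6744 = 4.7354


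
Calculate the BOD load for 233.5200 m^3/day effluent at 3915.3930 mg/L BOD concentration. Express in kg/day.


Formula: BOD_load = volume * conc / 1000
Substituting: BOD_load = 233.5200 * 3915.3930 / 1000
Result: 914.3226 kg/day


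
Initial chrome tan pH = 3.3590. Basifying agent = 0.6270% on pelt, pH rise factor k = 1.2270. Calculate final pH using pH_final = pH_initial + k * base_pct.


Formula: pH_final = pH_initial + k * base_pct
Substituting: pH_final = 3.3590 + 1.2270 * 0.6270
Result: 4.1283


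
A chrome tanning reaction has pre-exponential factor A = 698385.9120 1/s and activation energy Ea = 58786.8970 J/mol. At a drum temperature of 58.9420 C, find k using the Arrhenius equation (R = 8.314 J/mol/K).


T_K = T_C + 273.15 = 58.9420 + 273.15 = 332.0920 K
exponent = -Ea / (R * T_K) = -58786.8970 / (8.314 * 332.0920) = -21.2918
k = A * exp(exponent) = 698385.9120 * exp(-21.2918) = 3.9554e-04 1/s


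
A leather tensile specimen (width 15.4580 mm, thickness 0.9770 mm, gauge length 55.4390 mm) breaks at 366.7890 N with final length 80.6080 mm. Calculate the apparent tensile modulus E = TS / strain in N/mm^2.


TS = F / (w * t) = 366.7890 / (15.4580 * 0.9770) = 24.2867 N/mm^2
strain = (Lf - L0) / L0 = (80.6080 - 55.4390) / 55.4390 = 0.4540
E = TS / strain = 24.2867 / 0.4540 = 53.4956 N/mm^2


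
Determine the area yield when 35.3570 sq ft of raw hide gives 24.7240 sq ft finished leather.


Formula: Yield = finished / raw * 100
Substituting: Yield = 24.7240 / 35.3570 * 100
Result: 69.9267 %


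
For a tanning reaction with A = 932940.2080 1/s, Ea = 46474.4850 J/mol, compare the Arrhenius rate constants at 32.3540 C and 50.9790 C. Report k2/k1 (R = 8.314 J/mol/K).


T1 = 32.3540 + 273.15 = 305.5040 K; T2 = 50.9790 + 273.15 = 324.1290 K
k1 = A * exp(-Ea/(R*T1)) = 932940.2080 * exp(-46474.4850/(8.314*305.5040)) = 0.0105542 1/s
k2 = A * exp(-Ea/(R*T2)) = 932940.2080 * exp(-46474.4850/(8.314*324.1290)) = 0.0302023 1/s
k2/k1 = 0.0302023 / 0.0105542 = 2.8616


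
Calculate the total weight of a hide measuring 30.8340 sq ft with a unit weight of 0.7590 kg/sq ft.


Formula: Weight = area * weight_per_sqft
Substituting: Weight = 30.8340 * 0.7590
Result: 23.4030 kg


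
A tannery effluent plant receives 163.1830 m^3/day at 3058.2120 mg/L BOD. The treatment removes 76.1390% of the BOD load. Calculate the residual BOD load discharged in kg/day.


Load_in = volume * conc / 1000 = 163.1830 * 3058.2120 / 1000 = 499.0482 kg/day
Removed = Load_in * eff / 100 = 499.0482 * 76.1390 / 100 = 379.9703 kg/day
Load_out = Load_in - Removed = 499.0482 - 379.9703 = 119.0779 kg/day


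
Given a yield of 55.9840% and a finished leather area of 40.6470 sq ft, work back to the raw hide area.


Formula: raw = finished * 100 / yield
Substituting: raw = 40.6470 * 100 / 55.9840
Result: 72.6047 sq ft


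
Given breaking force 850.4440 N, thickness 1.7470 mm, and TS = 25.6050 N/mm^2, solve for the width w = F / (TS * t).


Formula: w = F / (TS * t)
Substituting: w = 850.4440 / (25.6050 * 1.7470)
Result: 19.0120 mm


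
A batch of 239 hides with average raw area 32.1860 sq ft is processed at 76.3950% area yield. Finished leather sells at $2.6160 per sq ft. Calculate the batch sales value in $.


Raw_total = N * avg_area = 239 * 32.1860 = 7692.4540 sq ft
Finished = Raw_total * yield / 100 = 7692.4540 * 76.3950 / 100 = 5876.6502 sq ft
Value = Finished * price = 5876.6502 * 2.6160 = 15373.3170 $


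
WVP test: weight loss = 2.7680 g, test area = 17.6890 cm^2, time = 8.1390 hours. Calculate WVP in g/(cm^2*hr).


Formula: WVP = loss / (area * time)
Substituting: WVP = 2.7680 / (17.6890 * 8.1390)
Result: 0.0192261 g/(cm^2*hr)


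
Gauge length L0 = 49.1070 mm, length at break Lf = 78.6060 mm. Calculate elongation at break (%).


Formula: Elongation = (Lf - L0) / L0 * 100
Substituting: Elongation = (78.6060 - 49.1070) / 49.1070 * 100
Result: 60.0709 %


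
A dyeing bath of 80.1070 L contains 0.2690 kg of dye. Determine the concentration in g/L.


Formula: Conc = dye_mass(kg) / volume(L) * 1000
Substituting: Conc = 0.2690 / 80.1070 * 1000
Result: 3.3580 g/L


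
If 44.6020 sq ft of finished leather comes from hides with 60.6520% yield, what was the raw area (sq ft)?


Formula: raw = finished * 100 / yield
Substituting: raw = 44.6020 * 100 / 60.6520
Result: 73.5376 sq ft


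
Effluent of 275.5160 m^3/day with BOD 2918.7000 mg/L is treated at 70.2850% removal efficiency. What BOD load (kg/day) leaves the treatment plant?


Load_in = volume * conc / 1000 = 275.5160 * 2918.7000 / 1000 = 804.1485 kg/day
Removed = Load_in * eff / 100 = 804.1485 * 70.2850 / 100 = 565.1958 kg/day
Load_out = Load_in - Removed = 804.1485 - 565.1958 = 238.9527 kg/day


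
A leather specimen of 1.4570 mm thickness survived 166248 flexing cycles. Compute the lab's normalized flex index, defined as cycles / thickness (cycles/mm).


Formula: Index = cycles / thickness
Substituting: Index = 166248 / 1.4570
Result: 114102.9513 cycles/mm


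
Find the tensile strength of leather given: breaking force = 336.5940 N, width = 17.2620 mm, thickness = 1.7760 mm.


Formula: TS = force / (width * thickness)
Substituting: TS = 336.5940 / (17.2620 * 1.7760)
Result: 10.9792 N/mm^2


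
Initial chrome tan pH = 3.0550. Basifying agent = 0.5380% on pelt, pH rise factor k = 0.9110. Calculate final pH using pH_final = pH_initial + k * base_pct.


Formula: pH_final = pH_initial + k * base_pct
Substituting: pH_final = 3.0550 + 0.9110 * 0.5380
Result: 3.5451


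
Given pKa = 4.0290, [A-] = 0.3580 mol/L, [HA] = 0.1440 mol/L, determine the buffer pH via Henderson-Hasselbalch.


ratio = [A-] / [HA] = 0.3580 / 0.1440 = 2.4861
log10(ratio) = 0.3955
pH = pKa + log10(ratio) = 4.0290 + 0.3955 = 4.4245


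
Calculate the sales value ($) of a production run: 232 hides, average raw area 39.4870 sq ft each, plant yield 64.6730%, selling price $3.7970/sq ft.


Raw_total = N * avg_area = 232 * 39.4870 = 9160.9840 sq ft
Finished = Raw_total * yield / 100 = 9160.9840 * 64.6730 / 100 = 5924.6832 sq ft
Value = Finished * price = 5924.6832 * 3.7970 = 22496.0220 $


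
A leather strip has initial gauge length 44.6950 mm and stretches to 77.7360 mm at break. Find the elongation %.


Formula: Elongation = (Lf - L0) / L0 * 100
Substituting: Elongation = (77.7360 - 44.6950) / 44.6950 * 100
Result: 73.9255 %
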